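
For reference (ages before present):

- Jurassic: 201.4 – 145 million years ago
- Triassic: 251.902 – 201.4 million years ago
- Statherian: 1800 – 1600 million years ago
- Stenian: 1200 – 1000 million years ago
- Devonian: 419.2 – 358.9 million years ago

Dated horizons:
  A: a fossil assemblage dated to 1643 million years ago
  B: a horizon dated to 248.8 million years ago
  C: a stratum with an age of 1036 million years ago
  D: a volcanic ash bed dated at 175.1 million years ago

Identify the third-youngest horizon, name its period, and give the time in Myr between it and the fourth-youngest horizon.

Smaller Ma means younger, so youngest first: D 175.1 < B 248.8 < C 1036 < A 1643.
Counting 3 along gives C (1036 Ma); the excerpt puts that inside the Stenian, 1200–1000 Ma.
Next in line is A (1643 Ma), and 1643 − 1036 = 607 Myr.

C, in the Stenian; 607 million years to A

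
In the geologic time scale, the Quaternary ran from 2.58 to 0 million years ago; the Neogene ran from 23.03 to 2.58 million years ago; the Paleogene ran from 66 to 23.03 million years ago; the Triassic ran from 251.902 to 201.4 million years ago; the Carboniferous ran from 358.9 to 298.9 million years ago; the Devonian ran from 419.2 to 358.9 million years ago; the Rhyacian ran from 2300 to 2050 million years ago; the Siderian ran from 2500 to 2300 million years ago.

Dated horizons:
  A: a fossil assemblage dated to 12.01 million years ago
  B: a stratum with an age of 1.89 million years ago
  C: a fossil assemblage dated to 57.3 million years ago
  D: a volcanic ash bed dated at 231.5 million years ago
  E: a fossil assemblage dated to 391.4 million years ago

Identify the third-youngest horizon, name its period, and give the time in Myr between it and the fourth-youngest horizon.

Smaller Ma means younger, so youngest first: B 1.89 < A 12.01 < C 57.3 < D 231.5 < E 391.4.
Counting 3 along gives C (57.3 Ma); the excerpt puts that inside the Paleogene, 66–23.03 Ma.
Next in line is D (231.5 Ma), and 231.5 − 57.3 = 174.2 Myr.

C, in the Paleogene; 174.2 million years to D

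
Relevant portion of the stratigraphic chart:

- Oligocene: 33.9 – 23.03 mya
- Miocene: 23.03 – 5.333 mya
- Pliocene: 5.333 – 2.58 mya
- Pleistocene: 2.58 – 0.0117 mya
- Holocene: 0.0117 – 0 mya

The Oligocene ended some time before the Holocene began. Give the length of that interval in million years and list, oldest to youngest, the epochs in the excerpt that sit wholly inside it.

The Oligocene closes at 23.03 Ma and the Holocene opens at 0.0117 Ma, so the interval is 23.03 − 0.0117 = 23.0183 Myr.
An epoch fits inside if it starts at or after 23.03 Ma and ends at or before 0.0117 Ma; oldest first that gives Miocene, Pliocene, Pleistocene.

23.0183 million years; Miocene, Pliocene, Pleistocene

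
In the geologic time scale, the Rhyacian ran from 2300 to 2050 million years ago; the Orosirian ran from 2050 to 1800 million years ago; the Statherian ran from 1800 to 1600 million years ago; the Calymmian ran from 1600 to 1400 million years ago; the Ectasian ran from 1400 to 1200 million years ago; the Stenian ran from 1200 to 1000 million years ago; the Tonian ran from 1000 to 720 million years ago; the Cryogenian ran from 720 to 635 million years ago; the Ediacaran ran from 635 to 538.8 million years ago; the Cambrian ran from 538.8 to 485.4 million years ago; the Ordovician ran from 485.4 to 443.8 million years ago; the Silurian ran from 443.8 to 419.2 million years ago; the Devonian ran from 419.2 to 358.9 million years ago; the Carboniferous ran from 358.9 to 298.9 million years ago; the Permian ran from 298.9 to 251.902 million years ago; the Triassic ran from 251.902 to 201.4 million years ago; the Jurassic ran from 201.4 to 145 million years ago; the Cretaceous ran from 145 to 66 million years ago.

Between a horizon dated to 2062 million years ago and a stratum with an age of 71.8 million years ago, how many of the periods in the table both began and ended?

The older date is 2062 Ma and the younger is 71.8 Ma.
Periods with start < 2062 and end > 71.8 Ma: Orosirian (2050–1800), Statherian (1800–1600), Calymmian (1600–1400), Ectasian (1400–1200), Stenian (1200–1000), Tonian (1000–720), Cryogenian (720–635), Ediacaran (635–538.8), Cambrian (538.8–485.4), Ordovician (485.4–443.8), Silurian (443.8–419.2), Devonian (419.2–358.9), Carboniferous (358.9–298.9), Permian (298.9–251.902), Triassic (251.902–201.4), Jurassic (201.4–145).
That is 16 complete periods.

16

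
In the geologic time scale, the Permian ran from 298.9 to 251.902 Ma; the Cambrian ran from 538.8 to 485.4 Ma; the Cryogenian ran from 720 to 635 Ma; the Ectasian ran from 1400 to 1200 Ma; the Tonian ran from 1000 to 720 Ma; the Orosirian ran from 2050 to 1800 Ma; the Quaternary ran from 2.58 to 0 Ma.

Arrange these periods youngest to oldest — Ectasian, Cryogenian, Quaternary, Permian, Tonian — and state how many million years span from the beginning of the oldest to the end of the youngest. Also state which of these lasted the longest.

Quaternary → Permian → Cryogenian → Tonian → Ectasian; total span 1400 Myr; longest is Tonian

Start ages (Ma): Ectasian 1400, Tonian 1000, Cryogenian 720, Permian 298.9, Quaternary 2.58.
Ordered youngest to oldest: Quaternary, Permian, Cryogenian, Tonian, Ectasian.
Span = 1400 − 0 = 1400 Myr.
Durations: Ectasian 200, Tonian 280, Permian 46.998, Quaternary 2.58, Cryogenian 85 → longest is Tonian (280 Myr).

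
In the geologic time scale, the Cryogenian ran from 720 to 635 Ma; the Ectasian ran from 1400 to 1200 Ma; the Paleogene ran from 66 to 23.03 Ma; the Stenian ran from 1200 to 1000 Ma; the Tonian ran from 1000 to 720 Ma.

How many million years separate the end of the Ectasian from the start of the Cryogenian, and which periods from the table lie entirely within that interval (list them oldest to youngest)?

The Ectasian closes at 1200 Ma and the Cryogenian opens at 720 Ma, so the interval is 1200 − 720 = 480 Myr.
A period fits inside if it starts at or after 1200 Ma and ends at or before 720 Ma; oldest first that gives Stenian, Tonian.

480 million years; Stenian, Tonian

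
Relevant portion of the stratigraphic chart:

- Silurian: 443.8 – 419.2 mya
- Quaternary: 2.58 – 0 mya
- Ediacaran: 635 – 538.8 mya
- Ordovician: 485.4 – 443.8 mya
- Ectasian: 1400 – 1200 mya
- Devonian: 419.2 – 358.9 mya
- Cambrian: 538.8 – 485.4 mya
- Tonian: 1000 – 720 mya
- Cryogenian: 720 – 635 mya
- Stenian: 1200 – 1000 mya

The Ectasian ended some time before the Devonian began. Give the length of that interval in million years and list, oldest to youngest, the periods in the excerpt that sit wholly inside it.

780.8 million years; Stenian, Tonian, Cryogenian, Ediacaran, Cambrian, Ordovician, Silurian

End of Ectasian = 1200 Ma; start of Devonian = 419.2 Ma.
Gap = 1200 − 419.2 = 780.8 Myr.
Periods wholly inside 1200–419.2 Ma: Stenian (1200–1000), Tonian (1000–720), Cryogenian (720–635), Ediacaran (635–538.8), Cambrian (538.8–485.4), Ordovician (485.4–443.8), Silurian (443.8–419.2).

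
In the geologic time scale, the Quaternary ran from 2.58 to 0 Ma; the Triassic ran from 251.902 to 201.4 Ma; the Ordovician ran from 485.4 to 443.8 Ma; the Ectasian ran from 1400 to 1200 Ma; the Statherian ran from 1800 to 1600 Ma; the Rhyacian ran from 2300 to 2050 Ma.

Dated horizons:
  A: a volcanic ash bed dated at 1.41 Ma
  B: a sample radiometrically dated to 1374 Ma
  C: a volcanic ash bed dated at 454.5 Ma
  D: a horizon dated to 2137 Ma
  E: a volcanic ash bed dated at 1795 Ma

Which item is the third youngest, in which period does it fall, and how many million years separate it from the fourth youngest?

Sorted youngest-first by Ma: A (1.41), C (454.5), B (1374), E (1795), D (2137).
The third youngest is B at 1374 Ma, which lies in 1400–1200 Ma: the Ectasian.
The fourth youngest is E at 1795 Ma; separation = |1374 − 1795| = 421 Myr.

B, in the Ectasian; 421 million years to E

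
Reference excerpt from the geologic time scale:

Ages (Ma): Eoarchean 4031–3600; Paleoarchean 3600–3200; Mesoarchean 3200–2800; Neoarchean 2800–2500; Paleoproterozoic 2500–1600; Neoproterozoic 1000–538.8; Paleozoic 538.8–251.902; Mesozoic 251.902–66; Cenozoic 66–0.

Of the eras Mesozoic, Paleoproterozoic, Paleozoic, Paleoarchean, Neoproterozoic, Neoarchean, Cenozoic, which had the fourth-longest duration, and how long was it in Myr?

Start − end for each: Mesozoic 251.902 − 66 = 185.902; Paleoproterozoic 2500 − 1600 = 900; Paleozoic 538.8 − 251.902 = 286.898; Paleoarchean 3600 − 3200 = 400; Neoproterozoic 1000 − 538.8 = 461.2; Neoarchean 2800 − 2500 = 300; Cenozoic 66 − 0 = 66.
Ranking these from longest: Paleoproterozoic > Neoproterozoic > Paleoarchean > Neoarchean > Paleozoic > Mesozoic > Cenozoic.
Position 4 in that ranking is Neoarchean, which lasted 300 Myr.

Neoarchean, 300 million years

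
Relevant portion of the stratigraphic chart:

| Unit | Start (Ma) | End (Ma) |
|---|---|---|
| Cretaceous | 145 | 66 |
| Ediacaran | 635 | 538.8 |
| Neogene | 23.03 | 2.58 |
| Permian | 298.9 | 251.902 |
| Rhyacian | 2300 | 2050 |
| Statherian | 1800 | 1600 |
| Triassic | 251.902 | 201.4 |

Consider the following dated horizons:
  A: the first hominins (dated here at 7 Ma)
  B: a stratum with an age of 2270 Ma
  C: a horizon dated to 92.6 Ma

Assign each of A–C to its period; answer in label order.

A — Neogene; B — Rhyacian; C — Cretaceous

Match each age against the start–end ranges in the excerpt: A = 7 Ma → Neogene (23.03–2.58); B = 2270 Ma → Rhyacian (2300–2050); C = 92.6 Ma → Cretaceous (145–66).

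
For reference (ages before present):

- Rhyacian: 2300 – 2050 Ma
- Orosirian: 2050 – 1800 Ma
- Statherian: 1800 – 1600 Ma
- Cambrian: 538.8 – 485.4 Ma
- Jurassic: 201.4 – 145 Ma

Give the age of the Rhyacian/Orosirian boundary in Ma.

2050 Ma

The Rhyacian ends and the Orosirian begins at 2050 Ma.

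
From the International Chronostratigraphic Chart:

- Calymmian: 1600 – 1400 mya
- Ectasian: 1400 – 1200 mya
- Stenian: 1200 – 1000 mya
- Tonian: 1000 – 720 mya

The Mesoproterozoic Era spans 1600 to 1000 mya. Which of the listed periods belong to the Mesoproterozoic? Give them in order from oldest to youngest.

Calymmian, Ectasian, Stenian

Periods with both bounds inside 1600–1000 Ma: Calymmian (1600–1400), Ectasian (1400–1200), Stenian (1200–1000).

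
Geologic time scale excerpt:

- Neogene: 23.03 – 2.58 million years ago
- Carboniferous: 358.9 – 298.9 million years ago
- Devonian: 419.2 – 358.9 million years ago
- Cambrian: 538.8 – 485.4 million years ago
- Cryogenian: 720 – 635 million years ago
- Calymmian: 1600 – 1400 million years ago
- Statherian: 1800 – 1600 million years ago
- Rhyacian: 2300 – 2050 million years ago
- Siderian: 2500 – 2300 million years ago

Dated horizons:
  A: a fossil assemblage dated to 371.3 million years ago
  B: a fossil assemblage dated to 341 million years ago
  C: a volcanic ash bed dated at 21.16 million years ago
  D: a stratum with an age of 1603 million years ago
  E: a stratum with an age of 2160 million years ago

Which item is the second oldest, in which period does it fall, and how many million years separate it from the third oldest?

D, in the Statherian; 1231.7 million years to A

Sorted oldest-first by Ma: E (2160), D (1603), A (371.3), B (341), C (21.16).
The second oldest is D at 1603 Ma, which lies in 1800–1600 Ma: the Statherian.
The third oldest is A at 371.3 Ma; separation = |1603 − 371.3| = 1231.7 Myr.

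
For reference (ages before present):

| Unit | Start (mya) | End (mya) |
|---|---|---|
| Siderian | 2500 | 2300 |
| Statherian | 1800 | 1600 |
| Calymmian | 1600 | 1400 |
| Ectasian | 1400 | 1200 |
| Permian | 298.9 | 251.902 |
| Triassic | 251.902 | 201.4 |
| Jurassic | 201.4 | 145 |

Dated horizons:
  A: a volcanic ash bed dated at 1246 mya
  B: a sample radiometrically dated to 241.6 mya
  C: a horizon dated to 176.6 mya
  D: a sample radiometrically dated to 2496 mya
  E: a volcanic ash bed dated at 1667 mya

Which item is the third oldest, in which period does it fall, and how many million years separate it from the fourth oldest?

A, in the Ectasian; 1004.4 million years to B

Larger Ma means older, so oldest first: D 2496 > E 1667 > A 1246 > B 241.6 > C 176.6.
Counting 3 along gives A (1246 Ma); the excerpt puts that inside the Ectasian, 1400–1200 Ma.
Next in line is B (241.6 Ma), and 1246 − 241.6 = 1004.4 Myr.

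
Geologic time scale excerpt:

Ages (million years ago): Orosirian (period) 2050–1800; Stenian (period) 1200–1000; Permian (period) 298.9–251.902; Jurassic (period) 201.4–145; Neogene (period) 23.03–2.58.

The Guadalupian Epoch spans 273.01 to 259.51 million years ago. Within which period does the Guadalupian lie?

The Guadalupian (273.01–259.51 Ma) lies entirely within 298.9–251.902 Ma, the Permian Period.

Permian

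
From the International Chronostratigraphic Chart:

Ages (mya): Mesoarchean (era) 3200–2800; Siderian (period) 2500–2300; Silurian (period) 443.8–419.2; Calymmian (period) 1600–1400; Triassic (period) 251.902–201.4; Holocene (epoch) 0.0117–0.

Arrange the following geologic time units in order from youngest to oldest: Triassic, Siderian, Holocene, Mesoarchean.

Holocene, then Triassic, then Siderian, then Mesoarchean

Sorting by start age (ascending Ma, since larger Ma = older): Holocene start 0.0117, Triassic start 251.902, Siderian start 2500, Mesoarchean start 3200.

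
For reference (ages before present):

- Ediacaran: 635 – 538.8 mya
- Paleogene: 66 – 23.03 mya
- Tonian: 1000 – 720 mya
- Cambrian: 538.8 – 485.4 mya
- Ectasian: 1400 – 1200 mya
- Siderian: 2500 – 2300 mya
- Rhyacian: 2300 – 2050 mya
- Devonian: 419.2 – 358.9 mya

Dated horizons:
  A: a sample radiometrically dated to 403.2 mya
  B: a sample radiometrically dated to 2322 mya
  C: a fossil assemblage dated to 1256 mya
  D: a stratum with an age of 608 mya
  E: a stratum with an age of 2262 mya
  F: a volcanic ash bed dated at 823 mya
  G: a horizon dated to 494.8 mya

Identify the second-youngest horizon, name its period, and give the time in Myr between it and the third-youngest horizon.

Smaller Ma means younger, so youngest first: A 403.2 < G 494.8 < D 608 < F 823 < C 1256 < E 2262 < B 2322.
Counting 2 along gives G (494.8 Ma); the excerpt puts that inside the Cambrian, 538.8–485.4 Ma.
Next in line is D (608 Ma), and 608 − 494.8 = 113.2 Myr.

G, in the Cambrian; 113.2 million years to D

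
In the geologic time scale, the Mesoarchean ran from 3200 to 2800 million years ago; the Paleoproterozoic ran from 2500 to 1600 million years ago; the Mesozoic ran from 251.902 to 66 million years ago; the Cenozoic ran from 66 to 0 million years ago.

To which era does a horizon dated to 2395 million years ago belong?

Paleoproterozoic

2395 Ma lies between 2500 and 1600 Ma, so it falls in the Paleoproterozoic.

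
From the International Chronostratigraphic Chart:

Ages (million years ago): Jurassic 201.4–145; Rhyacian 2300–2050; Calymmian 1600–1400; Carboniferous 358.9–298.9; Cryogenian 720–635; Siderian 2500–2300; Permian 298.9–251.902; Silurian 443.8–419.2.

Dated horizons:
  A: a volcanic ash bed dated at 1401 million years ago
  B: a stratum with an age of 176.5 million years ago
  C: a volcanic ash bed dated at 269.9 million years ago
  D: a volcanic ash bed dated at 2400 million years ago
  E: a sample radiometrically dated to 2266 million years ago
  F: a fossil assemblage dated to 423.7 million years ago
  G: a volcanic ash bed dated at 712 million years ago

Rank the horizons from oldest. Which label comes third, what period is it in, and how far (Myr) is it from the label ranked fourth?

Larger Ma means older, so oldest first: D 2400 > E 2266 > A 1401 > G 712 > F 423.7 > C 269.9 > B 176.5.
Counting 3 along gives A (1401 Ma); the excerpt puts that inside the Calymmian, 1600–1400 Ma.
Next in line is G (712 Ma), and 1401 − 712 = 689 Myr.

A, in the Calymmian; 689 million years to G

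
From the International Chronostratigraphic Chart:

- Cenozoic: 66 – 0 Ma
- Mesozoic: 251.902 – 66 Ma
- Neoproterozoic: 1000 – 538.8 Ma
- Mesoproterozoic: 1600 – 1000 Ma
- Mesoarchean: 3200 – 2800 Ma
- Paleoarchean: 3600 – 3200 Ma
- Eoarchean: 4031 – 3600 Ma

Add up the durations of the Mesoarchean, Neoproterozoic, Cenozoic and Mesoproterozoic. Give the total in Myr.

Each duration: Mesoarchean = 400; Neoproterozoic = 461.2; Cenozoic = 66; Mesoproterozoic = 600.
Sum: 400 + 461.2 + 66 + 600 = 1527.2 Myr.

1527.2 million years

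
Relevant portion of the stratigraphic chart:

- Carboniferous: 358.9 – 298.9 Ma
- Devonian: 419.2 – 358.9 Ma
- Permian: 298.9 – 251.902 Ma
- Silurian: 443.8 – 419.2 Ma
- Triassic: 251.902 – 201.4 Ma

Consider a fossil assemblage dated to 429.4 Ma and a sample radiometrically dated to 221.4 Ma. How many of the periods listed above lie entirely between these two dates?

429.4 Ma sits inside the Silurian (443.8–419.2) and 221.4 Ma inside the Triassic (251.902–201.4); neither of those is wholly between the two dates.
The listed periods lying completely between them are Devonian, Carboniferous, Permian — 3 in all.

3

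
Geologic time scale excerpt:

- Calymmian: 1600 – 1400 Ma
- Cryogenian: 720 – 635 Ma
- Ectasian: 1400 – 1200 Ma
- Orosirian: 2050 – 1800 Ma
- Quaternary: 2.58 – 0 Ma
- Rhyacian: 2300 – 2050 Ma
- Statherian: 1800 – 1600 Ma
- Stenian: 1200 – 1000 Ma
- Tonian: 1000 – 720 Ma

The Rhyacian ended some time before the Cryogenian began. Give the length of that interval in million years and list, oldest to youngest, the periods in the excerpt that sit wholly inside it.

1330 million years; Orosirian, Statherian, Calymmian, Ectasian, Stenian, Tonian

End of Rhyacian = 2050 Ma; start of Cryogenian = 720 Ma.
Gap = 2050 − 720 = 1330 Myr.
Periods wholly inside 2050–720 Ma: Orosirian (2050–1800), Statherian (1800–1600), Calymmian (1600–1400), Ectasian (1400–1200), Stenian (1200–1000), Tonian (1000–720).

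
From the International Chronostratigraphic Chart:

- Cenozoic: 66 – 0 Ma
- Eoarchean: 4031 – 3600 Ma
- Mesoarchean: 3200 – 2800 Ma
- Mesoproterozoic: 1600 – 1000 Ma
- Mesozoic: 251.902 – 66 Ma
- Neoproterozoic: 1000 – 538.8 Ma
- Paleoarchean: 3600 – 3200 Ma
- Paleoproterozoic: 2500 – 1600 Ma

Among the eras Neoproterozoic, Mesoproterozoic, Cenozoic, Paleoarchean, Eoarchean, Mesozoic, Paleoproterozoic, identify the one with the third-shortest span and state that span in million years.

Durations: Neoproterozoic 461.2; Mesoproterozoic 600; Cenozoic 66; Paleoarchean 400; Eoarchean 431; Mesozoic 185.902; Paleoproterozoic 900 Myr.
Sorted shortest-first: Cenozoic (66), Mesozoic (185.902), Paleoarchean (400), Eoarchean (431), Neoproterozoic (461.2), Mesoproterozoic (600), Paleoproterozoic (900).
The third shortest is Paleoarchean at 400 Myr.

Paleoarchean, 400 million years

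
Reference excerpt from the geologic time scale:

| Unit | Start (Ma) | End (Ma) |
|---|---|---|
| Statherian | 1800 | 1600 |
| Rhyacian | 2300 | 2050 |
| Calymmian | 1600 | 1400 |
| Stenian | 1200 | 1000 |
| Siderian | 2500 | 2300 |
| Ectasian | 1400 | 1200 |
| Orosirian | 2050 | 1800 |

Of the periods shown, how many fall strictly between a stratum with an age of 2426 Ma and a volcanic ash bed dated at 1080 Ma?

5

The older date is 2426 Ma and the younger is 1080 Ma.
Periods with start < 2426 and end > 1080 Ma: Rhyacian (2300–2050), Orosirian (2050–1800), Statherian (1800–1600), Calymmian (1600–1400), Ectasian (1400–1200).
That is 5 complete periods.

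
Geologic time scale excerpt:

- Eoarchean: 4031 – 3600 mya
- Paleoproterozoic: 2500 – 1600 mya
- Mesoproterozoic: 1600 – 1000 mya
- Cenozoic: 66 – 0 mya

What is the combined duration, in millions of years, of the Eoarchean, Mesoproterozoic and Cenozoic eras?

1097 million years

Each duration: Eoarchean = 431; Mesoproterozoic = 600; Cenozoic = 66.
Sum: 431 + 600 + 66 = 1097 Myr.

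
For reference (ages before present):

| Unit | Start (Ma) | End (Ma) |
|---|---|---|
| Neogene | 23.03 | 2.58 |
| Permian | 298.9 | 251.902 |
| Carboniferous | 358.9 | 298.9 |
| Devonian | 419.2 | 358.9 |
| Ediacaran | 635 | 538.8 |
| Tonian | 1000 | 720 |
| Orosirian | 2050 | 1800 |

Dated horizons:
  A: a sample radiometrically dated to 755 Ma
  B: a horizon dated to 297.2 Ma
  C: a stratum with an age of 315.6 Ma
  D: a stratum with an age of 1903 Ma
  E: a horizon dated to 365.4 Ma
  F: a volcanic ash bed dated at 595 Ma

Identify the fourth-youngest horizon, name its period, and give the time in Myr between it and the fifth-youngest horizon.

F, in the Ediacaran; 160 million years to A

Smaller Ma means younger, so youngest first: B 297.2 < C 315.6 < E 365.4 < F 595 < A 755 < D 1903.
Counting 4 along gives F (595 Ma); the excerpt puts that inside the Ediacaran, 635–538.8 Ma.
Next in line is A (755 Ma), and 755 − 595 = 160 Myr.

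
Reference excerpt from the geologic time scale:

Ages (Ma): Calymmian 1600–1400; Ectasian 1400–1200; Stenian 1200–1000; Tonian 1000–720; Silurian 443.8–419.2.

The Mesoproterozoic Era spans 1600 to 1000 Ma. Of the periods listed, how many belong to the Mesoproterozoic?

3

Periods inside 1600–1000 Ma: Calymmian, Ectasian, Stenian — 3 in total.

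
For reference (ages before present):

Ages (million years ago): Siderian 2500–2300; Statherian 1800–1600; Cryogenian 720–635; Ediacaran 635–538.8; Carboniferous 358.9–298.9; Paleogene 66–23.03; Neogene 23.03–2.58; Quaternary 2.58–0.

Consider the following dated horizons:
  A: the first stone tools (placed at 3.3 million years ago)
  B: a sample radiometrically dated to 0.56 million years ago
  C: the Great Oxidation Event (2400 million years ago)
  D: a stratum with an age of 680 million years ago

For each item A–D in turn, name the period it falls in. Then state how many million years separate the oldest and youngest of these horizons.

Match each age against the start–end ranges in the excerpt: A = 3.3 Ma → Neogene (23.03–2.58); B = 0.56 Ma → Quaternary (2.58–0); C = 2400 Ma → Siderian (2500–2300); D = 680 Ma → Cryogenian (720–635).
The largest age is 2400 Ma and the smallest is 0.56 Ma; their difference is 2399.44 Myr.

A — Neogene; B — Quaternary; C — Siderian; D — Cryogenian; span 2399.44 million years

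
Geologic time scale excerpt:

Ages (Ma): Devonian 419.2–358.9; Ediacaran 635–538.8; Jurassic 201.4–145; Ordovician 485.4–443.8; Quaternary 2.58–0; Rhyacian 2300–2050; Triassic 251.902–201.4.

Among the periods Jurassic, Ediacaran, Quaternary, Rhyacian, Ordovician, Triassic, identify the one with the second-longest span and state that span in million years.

Ediacaran, 96.2 million years

Durations: Jurassic 56.4; Ediacaran 96.2; Quaternary 2.58; Rhyacian 250; Ordovician 41.6; Triassic 50.502 Myr.
Sorted longest-first: Rhyacian (250), Ediacaran (96.2), Jurassic (56.4), Triassic (50.502), Ordovician (41.6), Quaternary (2.58).
The second longest is Ediacaran at 96.2 Myr.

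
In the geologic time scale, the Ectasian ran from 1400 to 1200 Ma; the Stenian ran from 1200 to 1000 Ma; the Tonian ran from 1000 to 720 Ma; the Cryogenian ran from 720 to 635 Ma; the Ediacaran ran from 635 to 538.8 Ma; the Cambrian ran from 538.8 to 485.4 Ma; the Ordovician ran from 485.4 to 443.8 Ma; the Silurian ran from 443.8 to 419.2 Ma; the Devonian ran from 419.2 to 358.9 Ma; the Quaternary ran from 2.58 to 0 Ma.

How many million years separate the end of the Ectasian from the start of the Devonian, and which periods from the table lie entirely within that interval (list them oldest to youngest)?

End of Ectasian = 1200 Ma; start of Devonian = 419.2 Ma.
Gap = 1200 − 419.2 = 780.8 Myr.
Periods wholly inside 1200–419.2 Ma: Stenian (1200–1000), Tonian (1000–720), Cryogenian (720–635), Ediacaran (635–538.8), Cambrian (538.8–485.4), Ordovician (485.4–443.8), Silurian (443.8–419.2).

780.8 million years; Stenian, Tonian, Cryogenian, Ediacaran, Cambrian, Ordovician, Silurian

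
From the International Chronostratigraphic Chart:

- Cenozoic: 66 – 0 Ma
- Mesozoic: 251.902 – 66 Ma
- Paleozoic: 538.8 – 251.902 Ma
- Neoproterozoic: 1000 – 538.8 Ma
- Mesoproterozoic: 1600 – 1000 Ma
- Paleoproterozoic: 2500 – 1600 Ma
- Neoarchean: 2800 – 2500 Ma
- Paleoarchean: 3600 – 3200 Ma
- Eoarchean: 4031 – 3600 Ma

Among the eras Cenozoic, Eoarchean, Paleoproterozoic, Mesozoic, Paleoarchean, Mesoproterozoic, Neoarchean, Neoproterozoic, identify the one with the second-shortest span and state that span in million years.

Mesozoic, 185.902 million years

Durations: Cenozoic 66; Eoarchean 431; Paleoproterozoic 900; Mesozoic 185.902; Paleoarchean 400; Mesoproterozoic 600; Neoarchean 300; Neoproterozoic 461.2 Myr.
Sorted shortest-first: Cenozoic (66), Mesozoic (185.902), Neoarchean (300), Paleoarchean (400), Eoarchean (431), Neoproterozoic (461.2), Mesoproterozoic (600), Paleoproterozoic (900).
The second shortest is Mesozoic at 185.902 Myr.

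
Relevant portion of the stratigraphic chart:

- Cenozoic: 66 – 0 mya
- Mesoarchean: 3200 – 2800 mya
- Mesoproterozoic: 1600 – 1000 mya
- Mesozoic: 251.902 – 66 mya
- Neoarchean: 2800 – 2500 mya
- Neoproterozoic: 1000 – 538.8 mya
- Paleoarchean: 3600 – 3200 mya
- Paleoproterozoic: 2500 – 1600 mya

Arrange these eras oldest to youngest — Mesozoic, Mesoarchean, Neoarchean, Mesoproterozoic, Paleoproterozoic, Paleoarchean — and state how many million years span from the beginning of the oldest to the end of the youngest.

Start ages (Ma): Paleoarchean 3600, Mesoarchean 3200, Neoarchean 2800, Paleoproterozoic 2500, Mesoproterozoic 1600, Mesozoic 251.902.
Ordered oldest to youngest: Paleoarchean, Mesoarchean, Neoarchean, Paleoproterozoic, Mesoproterozoic, Mesozoic.
Span = 3600 − 66 = 3534 Myr.

Paleoarchean → Mesoarchean → Neoarchean → Paleoproterozoic → Mesoproterozoic → Mesozoic; total span 3534 Myr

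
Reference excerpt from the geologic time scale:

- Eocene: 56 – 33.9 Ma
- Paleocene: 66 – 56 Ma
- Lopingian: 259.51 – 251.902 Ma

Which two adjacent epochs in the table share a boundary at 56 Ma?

Paleocene and Eocene

The Paleocene ends at 56 Ma and the Eocene begins at 56 Ma, so they share that boundary.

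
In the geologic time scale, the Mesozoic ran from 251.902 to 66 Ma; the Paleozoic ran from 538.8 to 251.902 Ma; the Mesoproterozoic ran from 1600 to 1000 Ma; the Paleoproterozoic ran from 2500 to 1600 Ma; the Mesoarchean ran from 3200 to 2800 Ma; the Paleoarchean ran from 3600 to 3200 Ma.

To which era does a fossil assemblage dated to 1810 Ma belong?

Paleoproterozoic

1810 Ma lies between 2500 and 1600 Ma, so it falls in the Paleoproterozoic.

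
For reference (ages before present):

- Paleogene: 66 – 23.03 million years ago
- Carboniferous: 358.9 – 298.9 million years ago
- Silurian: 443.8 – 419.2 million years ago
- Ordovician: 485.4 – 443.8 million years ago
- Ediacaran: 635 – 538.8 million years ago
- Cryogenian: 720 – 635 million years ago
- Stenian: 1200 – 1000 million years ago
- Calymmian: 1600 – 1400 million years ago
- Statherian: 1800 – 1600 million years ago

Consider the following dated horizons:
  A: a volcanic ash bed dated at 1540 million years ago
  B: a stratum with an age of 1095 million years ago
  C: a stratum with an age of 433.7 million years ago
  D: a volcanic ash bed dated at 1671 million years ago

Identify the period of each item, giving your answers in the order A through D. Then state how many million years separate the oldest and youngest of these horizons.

A: 1540 Ma lies in 1600–1400 Ma, so Calymmian.
B: 1095 Ma lies in 1200–1000 Ma, so Stenian.
C: 433.7 Ma lies in 443.8–419.2 Ma, so Silurian.
D: 1671 Ma lies in 1800–1600 Ma, so Statherian.
Oldest = 1671 Ma, youngest = 433.7 Ma → span 1237.3 Myr.

A — Calymmian; B — Stenian; C — Silurian; D — Statherian; span 1237.3 million years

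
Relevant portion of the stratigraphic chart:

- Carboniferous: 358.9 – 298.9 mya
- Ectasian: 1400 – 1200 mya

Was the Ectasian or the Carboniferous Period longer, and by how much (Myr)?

Ectasian: 1400 − 1200 = 200 Myr.
Carboniferous: 358.9 − 298.9 = 60 Myr.
Difference: 200 − 60 = 140 Myr, so the Ectasian was longer.

Ectasian, by 140 million years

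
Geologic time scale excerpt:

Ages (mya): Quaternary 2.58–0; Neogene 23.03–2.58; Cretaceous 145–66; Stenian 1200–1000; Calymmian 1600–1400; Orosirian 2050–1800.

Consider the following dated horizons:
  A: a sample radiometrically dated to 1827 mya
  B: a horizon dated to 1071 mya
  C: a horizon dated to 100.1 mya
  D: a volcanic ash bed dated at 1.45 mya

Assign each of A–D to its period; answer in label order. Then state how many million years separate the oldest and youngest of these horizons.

A — Orosirian; B — Stenian; C — Cretaceous; D — Quaternary; span 1825.55 million years

A: 1827 Ma lies in 2050–1800 Ma, so Orosirian.
B: 1071 Ma lies in 1200–1000 Ma, so Stenian.
C: 100.1 Ma lies in 145–66 Ma, so Cretaceous.
D: 1.45 Ma lies in 2.58–0 Ma, so Quaternary.
Oldest = 1827 Ma, youngest = 1.45 Ma → span 1825.55 Myr.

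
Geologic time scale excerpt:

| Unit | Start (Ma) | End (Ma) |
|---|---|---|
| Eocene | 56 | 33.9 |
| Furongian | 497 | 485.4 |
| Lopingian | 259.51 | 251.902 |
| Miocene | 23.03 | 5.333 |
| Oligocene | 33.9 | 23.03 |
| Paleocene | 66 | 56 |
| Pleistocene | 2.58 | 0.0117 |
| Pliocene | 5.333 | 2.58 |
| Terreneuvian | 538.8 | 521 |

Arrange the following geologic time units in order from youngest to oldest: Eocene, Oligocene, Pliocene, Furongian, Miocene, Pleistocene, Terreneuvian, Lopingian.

Read off each span (Ma): Eocene 56–33.9; Oligocene 33.9–23.03; Pliocene 5.333–2.58; Furongian 497–485.4; Miocene 23.03–5.333; Pleistocene 2.58–0.0117; Terreneuvian 538.8–521; Lopingian 259.51–251.902.
Larger Ma is older, so oldest→youngest is Terreneuvian, Furongian, Lopingian, Eocene, Oligocene, Miocene, Pliocene, Pleistocene; reverse it for youngest→oldest.

Pleistocene → Pliocene → Miocene → Oligocene → Eocene → Lopingian → Furongian → Terreneuvian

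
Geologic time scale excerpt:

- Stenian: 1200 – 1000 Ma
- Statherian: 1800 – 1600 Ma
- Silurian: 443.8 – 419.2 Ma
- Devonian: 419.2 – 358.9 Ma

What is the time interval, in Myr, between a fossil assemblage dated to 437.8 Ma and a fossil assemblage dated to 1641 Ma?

1203.2 million years

1641 − 437.8 = 1203.2 million years.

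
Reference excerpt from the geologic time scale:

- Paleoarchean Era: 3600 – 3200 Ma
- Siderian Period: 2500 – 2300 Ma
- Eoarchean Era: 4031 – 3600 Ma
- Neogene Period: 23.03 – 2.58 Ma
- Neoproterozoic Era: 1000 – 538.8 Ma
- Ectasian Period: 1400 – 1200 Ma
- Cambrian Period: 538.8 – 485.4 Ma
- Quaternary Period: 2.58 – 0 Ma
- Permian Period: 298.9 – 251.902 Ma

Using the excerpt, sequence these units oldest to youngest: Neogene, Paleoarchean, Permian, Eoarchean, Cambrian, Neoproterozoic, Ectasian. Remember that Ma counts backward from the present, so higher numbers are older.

The oldest of these is Eoarchean (starts 4031 Ma) and the youngest is Neogene (ends 2.58 Ma).
In between, by decreasing start age: Paleoarchean (3600), Ectasian (1400), Neoproterozoic (1000), Cambrian (538.8), Permian (298.9).

Eoarchean → Paleoarchean → Ectasian → Neoproterozoic → Cambrian → Permian → Neogene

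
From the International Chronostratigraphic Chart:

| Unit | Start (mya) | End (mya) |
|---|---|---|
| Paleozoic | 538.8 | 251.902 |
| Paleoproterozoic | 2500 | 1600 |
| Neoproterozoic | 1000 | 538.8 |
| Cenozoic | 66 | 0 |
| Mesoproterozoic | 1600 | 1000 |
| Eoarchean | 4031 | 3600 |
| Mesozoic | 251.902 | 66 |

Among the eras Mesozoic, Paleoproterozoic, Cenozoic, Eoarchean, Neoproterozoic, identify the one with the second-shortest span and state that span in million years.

Mesozoic, 185.902 million years

Start − end for each: Mesozoic 251.902 − 66 = 185.902; Paleoproterozoic 2500 − 1600 = 900; Cenozoic 66 − 0 = 66; Eoarchean 4031 − 3600 = 431; Neoproterozoic 1000 − 538.8 = 461.2.
Ranking these from shortest: Cenozoic < Mesozoic < Eoarchean < Neoproterozoic < Paleoproterozoic.
Position 2 in that ranking is Mesozoic, which lasted 185.902 Myr.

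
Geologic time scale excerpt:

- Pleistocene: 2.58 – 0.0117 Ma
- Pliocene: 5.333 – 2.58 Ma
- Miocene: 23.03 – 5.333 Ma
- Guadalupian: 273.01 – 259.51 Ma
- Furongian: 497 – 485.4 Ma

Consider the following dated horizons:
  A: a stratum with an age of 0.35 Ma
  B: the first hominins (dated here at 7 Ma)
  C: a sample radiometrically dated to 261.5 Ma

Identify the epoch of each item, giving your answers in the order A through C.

A: 0.35 Ma lies in 2.58–0.0117 Ma, so Pleistocene.
B: 7 Ma lies in 23.03–5.333 Ma, so Miocene.
C: 261.5 Ma lies in 273.01–259.51 Ma, so Guadalupian.

A — Pleistocene; B — Miocene; C — Guadalupian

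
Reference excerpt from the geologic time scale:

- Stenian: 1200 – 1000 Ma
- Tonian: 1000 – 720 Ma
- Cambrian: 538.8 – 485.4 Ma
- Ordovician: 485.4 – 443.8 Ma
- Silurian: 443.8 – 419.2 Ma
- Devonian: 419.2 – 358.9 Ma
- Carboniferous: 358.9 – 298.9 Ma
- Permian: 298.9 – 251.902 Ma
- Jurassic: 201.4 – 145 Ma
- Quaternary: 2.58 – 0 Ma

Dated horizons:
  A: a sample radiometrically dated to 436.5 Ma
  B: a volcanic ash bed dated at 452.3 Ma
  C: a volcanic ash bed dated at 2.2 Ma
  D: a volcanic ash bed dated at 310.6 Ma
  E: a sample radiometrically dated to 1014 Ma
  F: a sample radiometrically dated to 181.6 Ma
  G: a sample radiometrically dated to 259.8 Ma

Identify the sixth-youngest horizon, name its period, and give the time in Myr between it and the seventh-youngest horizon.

Sorted youngest-first by Ma: C (2.2), F (181.6), G (259.8), D (310.6), A (436.5), B (452.3), E (1014).
The sixth youngest is B at 452.3 Ma, which lies in 485.4–443.8 Ma: the Ordovician.
The seventh youngest is E at 1014 Ma; separation = |452.3 − 1014| = 561.7 Myr.

B, in the Ordovician; 561.7 million years to E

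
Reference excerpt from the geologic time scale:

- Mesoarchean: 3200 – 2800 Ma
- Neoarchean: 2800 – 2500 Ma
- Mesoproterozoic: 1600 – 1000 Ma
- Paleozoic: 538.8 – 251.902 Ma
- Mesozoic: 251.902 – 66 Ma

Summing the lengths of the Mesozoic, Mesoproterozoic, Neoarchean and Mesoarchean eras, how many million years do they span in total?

1485.902 million years

Each duration: Mesozoic = 185.902; Mesoproterozoic = 600; Neoarchean = 300; Mesoarchean = 400.
Sum: 185.902 + 600 + 300 + 400 = 1485.902 Myr.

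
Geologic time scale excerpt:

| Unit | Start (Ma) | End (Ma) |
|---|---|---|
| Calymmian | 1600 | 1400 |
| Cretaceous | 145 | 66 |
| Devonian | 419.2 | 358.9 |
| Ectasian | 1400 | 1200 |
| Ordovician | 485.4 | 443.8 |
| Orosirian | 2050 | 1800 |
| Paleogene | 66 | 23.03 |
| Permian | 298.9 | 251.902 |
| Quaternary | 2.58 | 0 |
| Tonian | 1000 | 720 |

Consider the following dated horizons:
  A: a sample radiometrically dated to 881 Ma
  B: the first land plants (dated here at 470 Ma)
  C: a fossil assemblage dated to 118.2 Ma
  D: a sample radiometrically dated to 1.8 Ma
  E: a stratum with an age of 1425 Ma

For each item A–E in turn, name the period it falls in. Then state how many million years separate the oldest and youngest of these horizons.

A — Tonian; B — Ordovician; C — Cretaceous; D — Quaternary; E — Calymmian; span 1423.2 million years

A: 881 Ma lies in 1000–720 Ma, so Tonian.
B: 470 Ma lies in 485.4–443.8 Ma, so Ordovician.
C: 118.2 Ma lies in 145–66 Ma, so Cretaceous.
D: 1.8 Ma lies in 2.58–0 Ma, so Quaternary.
E: 1425 Ma lies in 1600–1400 Ma, so Calymmian.
Oldest = 1425 Ma, youngest = 1.8 Ma → span 1423.2 Myr.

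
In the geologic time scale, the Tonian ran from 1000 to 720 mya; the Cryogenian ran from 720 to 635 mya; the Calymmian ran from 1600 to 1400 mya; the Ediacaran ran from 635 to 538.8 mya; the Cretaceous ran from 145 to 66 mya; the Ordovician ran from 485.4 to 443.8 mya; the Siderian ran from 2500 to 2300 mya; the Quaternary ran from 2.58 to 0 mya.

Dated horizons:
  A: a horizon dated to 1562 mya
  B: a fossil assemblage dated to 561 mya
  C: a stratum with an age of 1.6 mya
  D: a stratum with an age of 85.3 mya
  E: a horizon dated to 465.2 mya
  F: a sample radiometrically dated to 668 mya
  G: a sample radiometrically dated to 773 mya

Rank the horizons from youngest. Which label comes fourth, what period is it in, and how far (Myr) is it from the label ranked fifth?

B, in the Ediacaran; 107 million years to F

Sorted youngest-first by Ma: C (1.6), D (85.3), E (465.2), B (561), F (668), G (773), A (1562).
The fourth youngest is B at 561 Ma, which lies in 635–538.8 Ma: the Ediacaran.
The fifth youngest is F at 668 Ma; separation = |561 − 668| = 107 Myr.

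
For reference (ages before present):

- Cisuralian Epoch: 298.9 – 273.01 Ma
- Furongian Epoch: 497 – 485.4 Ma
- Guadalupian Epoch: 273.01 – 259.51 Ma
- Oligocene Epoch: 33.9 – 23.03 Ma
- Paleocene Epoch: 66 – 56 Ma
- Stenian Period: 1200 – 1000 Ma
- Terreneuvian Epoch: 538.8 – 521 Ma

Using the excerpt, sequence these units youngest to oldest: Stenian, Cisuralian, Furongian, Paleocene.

Read off each span (Ma): Stenian 1200–1000; Cisuralian 298.9–273.01; Furongian 497–485.4; Paleocene 66–56.
Larger Ma is older, so oldest→youngest is Stenian, Furongian, Cisuralian, Paleocene; reverse it for youngest→oldest.

Paleocene, Cisuralian, Furongian, Stenian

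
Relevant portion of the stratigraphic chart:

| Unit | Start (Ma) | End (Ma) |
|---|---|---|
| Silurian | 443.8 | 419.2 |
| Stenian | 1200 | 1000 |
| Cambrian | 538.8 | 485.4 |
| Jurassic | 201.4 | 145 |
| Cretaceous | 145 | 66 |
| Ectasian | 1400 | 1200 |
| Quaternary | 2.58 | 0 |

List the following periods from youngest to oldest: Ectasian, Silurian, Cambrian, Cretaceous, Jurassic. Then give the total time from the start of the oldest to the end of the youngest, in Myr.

From the excerpt: Ectasian 1400–1200; Silurian 443.8–419.2; Cambrian 538.8–485.4; Cretaceous 145–66; Jurassic 201.4–145 (Ma).
Larger Ma is earlier, so the oldest is Ectasian and the youngest is Cretaceous; youngest to oldest: Cretaceous, Jurassic, Silurian, Cambrian, Ectasian.
Oldest start 1400 minus youngest end 66 gives 1334 Myr overall.

Cretaceous, Jurassic, Silurian, Cambrian, Ectasian; total span 1334 Myr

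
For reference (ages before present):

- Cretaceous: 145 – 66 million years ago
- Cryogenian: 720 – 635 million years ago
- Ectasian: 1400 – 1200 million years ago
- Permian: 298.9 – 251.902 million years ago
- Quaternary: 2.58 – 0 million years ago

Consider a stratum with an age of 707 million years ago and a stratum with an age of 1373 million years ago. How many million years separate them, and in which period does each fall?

666 million years apart; the first in the Cryogenian, the second in the Ectasian

Elapsed time: 1373 − 707 = 666 Myr.
707 Ma lies within 720–635 Ma: Cryogenian.
1373 Ma lies within 1400–1200 Ma: Ectasian.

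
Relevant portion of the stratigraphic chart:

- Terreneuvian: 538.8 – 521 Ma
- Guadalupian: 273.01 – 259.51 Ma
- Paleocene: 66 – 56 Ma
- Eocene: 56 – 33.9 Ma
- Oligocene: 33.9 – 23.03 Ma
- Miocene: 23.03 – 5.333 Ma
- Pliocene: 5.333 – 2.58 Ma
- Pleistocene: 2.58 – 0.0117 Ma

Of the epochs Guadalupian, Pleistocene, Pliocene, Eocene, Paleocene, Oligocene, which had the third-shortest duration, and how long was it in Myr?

Durations: Guadalupian 13.5; Pleistocene 2.5683; Pliocene 2.753; Eocene 22.1; Paleocene 10; Oligocene 10.87 Myr.
Sorted shortest-first: Pleistocene (2.5683), Pliocene (2.753), Paleocene (10), Oligocene (10.87), Guadalupian (13.5), Eocene (22.1).
The third shortest is Paleocene at 10 Myr.

Paleocene, 10 million years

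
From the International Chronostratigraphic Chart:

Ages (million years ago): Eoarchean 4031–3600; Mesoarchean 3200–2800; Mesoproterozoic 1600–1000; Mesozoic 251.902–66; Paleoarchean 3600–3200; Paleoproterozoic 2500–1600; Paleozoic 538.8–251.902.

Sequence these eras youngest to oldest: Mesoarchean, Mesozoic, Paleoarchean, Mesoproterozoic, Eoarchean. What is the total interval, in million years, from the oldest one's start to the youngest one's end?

Start ages (Ma): Eoarchean 4031, Paleoarchean 3600, Mesoarchean 3200, Mesoproterozoic 1600, Mesozoic 251.902.
Ordered youngest to oldest: Mesozoic, Mesoproterozoic, Mesoarchean, Paleoarchean, Eoarchean.
Span = 4031 − 66 = 3965 Myr.

Mesozoic, Mesoproterozoic, Mesoarchean, Paleoarchean, Eoarchean; total span 3965 Myr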